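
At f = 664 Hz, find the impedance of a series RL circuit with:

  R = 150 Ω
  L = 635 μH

Step 1 — Angular frequency: ω = 2π·f = 2π·664 = 4172 rad/s.
Step 2 — Component impedances:
  R: Z = R = 150 Ω
  L: Z = jωL = j·4172·0.000635 = 0 + j2.649 Ω
Step 3 — Series combination: Z_total = R + L = 150 + j2.649 Ω = 150∠1.0° Ω.

Z = 150 + j2.649 Ω = 150∠1.0° Ω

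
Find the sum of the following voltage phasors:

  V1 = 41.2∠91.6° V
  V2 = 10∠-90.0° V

Step 1 — Convert each phasor to rectangular form:
  V1 = 41.2·(cos(91.6°) + j·sin(91.6°)) = -1.15 + j41.18 V
  V2 = 10·(cos(-90.0°) + j·sin(-90.0°)) = 0 - j10 V
Step 2 — Sum components: V_total = -1.15 + j31.18 V.
Step 3 — Convert to polar: |V_total| = 31.21 V, ∠V_total = 92.1°.

V_total = 31.21∠92.1° V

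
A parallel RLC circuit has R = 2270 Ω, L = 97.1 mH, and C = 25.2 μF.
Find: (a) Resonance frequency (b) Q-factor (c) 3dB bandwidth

Step 1 — Resonance: ω₀ = 1/√(LC) = 1/√(0.0971·2.52e-05) = 639.3 rad/s.
Step 2 — f₀ = ω₀/(2π) = 101.7 Hz.
Step 3 — Parallel Q: Q = R/(ω₀L) = 2270/(639.3·0.0971) = 36.57.
Step 4 — Bandwidth: Δω = ω₀/Q = 17.48 rad/s; BW = Δω/(2π) = 2.782 Hz.

(a) f₀ = 101.7 Hz  (b) Q = 36.57  (c) BW = 2.782 Hz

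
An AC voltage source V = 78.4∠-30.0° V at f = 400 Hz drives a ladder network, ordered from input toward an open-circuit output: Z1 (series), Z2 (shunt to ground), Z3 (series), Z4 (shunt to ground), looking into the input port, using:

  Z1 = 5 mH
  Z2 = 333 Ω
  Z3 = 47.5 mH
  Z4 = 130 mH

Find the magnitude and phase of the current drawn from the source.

Step 1 — Angular frequency: ω = 2π·f = 2π·400 = 2513 rad/s.
Step 2 — Component impedances:
  Z1: Z = jωL = j·2513·0.005 = 0 + j12.57 Ω
  Z2: Z = R = 333 Ω
  Z3: Z = jωL = j·2513·0.0475 = 0 + j119.4 Ω
  Z4: Z = jωL = j·2513·0.13 = 0 + j326.7 Ω
Step 3 — Ladder network (open output): work backward from the far end, alternating series and parallel combinations. Z_in = 213.8 + j172.2 Ω = 274.6∠38.8° Ω.
Step 4 — Source phasor: V = 78.4∠-30.0° V = 67.9 - j39.2 V.
Step 5 — Ohm's law: I = V / Z_total = (67.9 - j39.2) / (213.8 + j172.2) = 0.1031 - j0.2663 A.
Step 6 — Convert to polar: |I| = 0.2856 A, ∠I = -68.8°.

I = 0.2856∠-68.8° A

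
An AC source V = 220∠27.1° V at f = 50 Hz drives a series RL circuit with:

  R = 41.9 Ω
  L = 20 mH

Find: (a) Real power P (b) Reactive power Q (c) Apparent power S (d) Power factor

Step 1 — Angular frequency: ω = 2π·f = 2π·50 = 314.2 rad/s.
Step 2 — Component impedances:
  R: Z = R = 41.9 Ω
  L: Z = jωL = j·314.2·0.02 = 0 + j6.283 Ω
Step 3 — Series combination: Z_total = R + L = 41.9 + j6.283 Ω = 42.37∠8.5° Ω.
Step 4 — Source phasor: V = 220∠27.1° V = 195.8 + j100.2 V.
Step 5 — Current: I = V / Z = 4.922 + j1.654 A = 5.193∠18.6° A.
Step 6 — Complex power: S = V·I* = 1130 + j169.4 VA.
Step 7 — Real power: P = Re(S) = 1130 W.
Step 8 — Reactive power: Q = Im(S) = 169.4 VAR.
Step 9 — Apparent power: |S| = 1142 VA.
Step 10 — Power factor: PF = P/|S| = 0.9889 (lagging).

(a) P = 1130 W  (b) Q = 169.4 VAR  (c) S = 1142 VA  (d) PF = 0.9889 (lagging)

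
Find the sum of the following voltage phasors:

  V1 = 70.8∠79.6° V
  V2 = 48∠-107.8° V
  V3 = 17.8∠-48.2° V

Step 1 — Convert each phasor to rectangular form:
  V1 = 70.8·(cos(79.6°) + j·sin(79.6°)) = 12.78 + j69.64 V
  V2 = 48·(cos(-107.8°) + j·sin(-107.8°)) = -14.67 - j45.7 V
  V3 = 17.8·(cos(-48.2°) + j·sin(-48.2°)) = 11.86 - j13.27 V
Step 2 — Sum components: V_total = 9.972 + j10.67 V.
Step 3 — Convert to polar: |V_total| = 14.6 V, ∠V_total = 46.9°.

V_total = 14.6∠46.9° V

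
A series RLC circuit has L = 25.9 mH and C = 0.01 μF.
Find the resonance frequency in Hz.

Step 1 — Resonance condition Im(Z)=0 gives ω₀ = 1/√(LC).
Step 2 — ω₀ = 1/√(0.0259·1e-08) = 6.214e+04 rad/s.
Step 3 — f₀ = ω₀/(2π) = 9889 Hz.

f₀ = 9889 Hz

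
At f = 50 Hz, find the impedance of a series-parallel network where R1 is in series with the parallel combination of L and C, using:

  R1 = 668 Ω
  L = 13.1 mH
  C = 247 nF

Step 1 — Angular frequency: ω = 2π·f = 2π·50 = 314.2 rad/s.
Step 2 — Component impedances:
  R1: Z = R = 668 Ω
  L: Z = jωL = j·314.2·0.0131 = 0 + j4.115 Ω
  C: Z = 1/(jωC) = -j/(ω·C) = 0 - j1.289e+04 Ω
Step 3 — Parallel branch: L || C = 1/(1/L + 1/C) = 0 + j4.117 Ω.
Step 4 — Series with R1: Z_total = R1 + (L || C) = 668 + j4.117 Ω = 668∠0.4° Ω.

Z = 668 + j4.117 Ω = 668∠0.4° Ω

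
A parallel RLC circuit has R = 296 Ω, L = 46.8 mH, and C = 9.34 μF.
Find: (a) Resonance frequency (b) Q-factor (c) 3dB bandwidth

Step 1 — Resonance: ω₀ = 1/√(LC) = 1/√(0.0468·9.34e-06) = 1513 rad/s.
Step 2 — f₀ = ω₀/(2π) = 240.7 Hz.
Step 3 — Parallel Q: Q = R/(ω₀L) = 296/(1513·0.0468) = 4.182.
Step 4 — Bandwidth: Δω = ω₀/Q = 361.7 rad/s; BW = Δω/(2π) = 57.57 Hz.

(a) f₀ = 240.7 Hz  (b) Q = 4.182  (c) BW = 57.57 Hz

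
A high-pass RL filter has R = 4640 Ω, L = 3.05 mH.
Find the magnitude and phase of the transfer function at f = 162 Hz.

Step 1 — Angular frequency: ω = 2π·162 = 1018 rad/s.
Step 2 — Transfer function: H(jω) = jωL/(R + jωL).
Step 3 — Numerator jωL = j·3.105; denominator R + jωL = 4640 + j3.105.
Step 4 — H = 4.477e-07 + j0.0006691.
Step 5 — Magnitude: |H| = 0.0006691 (-63.5 dB); phase: φ = 90.0°.

|H| = 0.0006691 (-63.5 dB), φ = 90.0°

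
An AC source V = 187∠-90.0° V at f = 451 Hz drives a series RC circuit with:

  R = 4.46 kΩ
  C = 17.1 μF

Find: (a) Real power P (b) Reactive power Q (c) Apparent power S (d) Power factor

Step 1 — Angular frequency: ω = 2π·f = 2π·451 = 2834 rad/s.
Step 2 — Component impedances:
  R: Z = R = 4460 Ω
  C: Z = 1/(jωC) = -j/(ω·C) = 0 - j20.64 Ω
Step 3 — Series combination: Z_total = R + C = 4460 - j20.64 Ω = 4460∠-0.3° Ω.
Step 4 — Source phasor: V = 187∠-90.0° V = 0 - j187 V.
Step 5 — Current: I = V / Z = 0.000194 - j0.04193 A = 0.04193∠-89.7° A.
Step 6 — Complex power: S = V·I* = 7.84 - j0.03628 VA.
Step 7 — Real power: P = Re(S) = 7.84 W.
Step 8 — Reactive power: Q = Im(S) = -0.03628 VAR.
Step 9 — Apparent power: |S| = 7.84 VA.
Step 10 — Power factor: PF = P/|S| = 1 (leading).

(a) P = 7.84 W  (b) Q = -0.03628 VAR  (c) S = 7.84 VA  (d) PF = 1 (leading)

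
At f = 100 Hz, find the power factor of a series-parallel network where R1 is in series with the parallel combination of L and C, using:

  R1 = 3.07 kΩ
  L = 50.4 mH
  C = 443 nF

Step 1 — Angular frequency: ω = 2π·f = 2π·100 = 628.3 rad/s.
Step 2 — Component impedances:
  R1: Z = R = 3070 Ω
  L: Z = jωL = j·628.3·0.0504 = 0 + j31.67 Ω
  C: Z = 1/(jωC) = -j/(ω·C) = 0 - j3593 Ω
Step 3 — Parallel branch: L || C = 1/(1/L + 1/C) = 0 + j31.95 Ω.
Step 4 — Series with R1: Z_total = R1 + (L || C) = 3070 + j31.95 Ω = 3070∠0.6° Ω.
Step 5 — Power factor: PF = cos(φ) = Re(Z)/|Z| = 3070/3070.2 = 0.9999.
Step 6 — Type: Im(Z) = 31.95 ⇒ lagging (phase φ = 0.6°).

PF = 0.9999 (lagging, φ = 0.6°)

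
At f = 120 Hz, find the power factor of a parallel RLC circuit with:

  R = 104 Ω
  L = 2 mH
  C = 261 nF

Step 1 — Angular frequency: ω = 2π·f = 2π·120 = 754 rad/s.
Step 2 — Component impedances:
  R: Z = R = 104 Ω
  L: Z = jωL = j·754·0.002 = 0 + j1.508 Ω
  C: Z = 1/(jωC) = -j/(ω·C) = 0 - j5082 Ω
Step 3 — Parallel combination: 1/Z_total = 1/R + 1/L + 1/C; Z_total = 0.02187 + j1.508 Ω = 1.508∠89.2° Ω.
Step 4 — Power factor: PF = cos(φ) = Re(Z)/|Z| = 0.02187/1.508 = 0.0145.
Step 5 — Type: Im(Z) = 1.508 ⇒ lagging (phase φ = 89.2°).

PF = 0.0145 (lagging, φ = 89.2°)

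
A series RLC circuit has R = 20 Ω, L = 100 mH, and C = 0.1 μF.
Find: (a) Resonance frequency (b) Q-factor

Step 1 — Resonance condition Im(Z)=0 gives ω₀ = 1/√(LC).
Step 2 — ω₀ = 1/√(0.1·1e-07) = 1e+04 rad/s.
Step 3 — f₀ = ω₀/(2π) = 1592 Hz.
Step 4 — Series Q: Q = ω₀L/R = 1e+04·0.1/20 = 50.

(a) f₀ = 1592 Hz  (b) Q = 50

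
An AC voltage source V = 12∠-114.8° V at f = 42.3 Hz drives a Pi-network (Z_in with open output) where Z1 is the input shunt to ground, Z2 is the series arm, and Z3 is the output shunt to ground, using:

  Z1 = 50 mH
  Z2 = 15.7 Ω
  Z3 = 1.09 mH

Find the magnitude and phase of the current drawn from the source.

Step 1 — Angular frequency: ω = 2π·f = 2π·42.3 = 265.8 rad/s.
Step 2 — Component impedances:
  Z1: Z = jωL = j·265.8·0.05 = 0 + j13.29 Ω
  Z2: Z = R = 15.7 Ω
  Z3: Z = jωL = j·265.8·0.00109 = 0 + j0.2897 Ω
Step 3 — With open output, the series arm Z2 and the output shunt Z3 appear in series to ground: Z2 + Z3 = 15.7 + j0.2897 Ω.
Step 4 — Parallel with input shunt Z1: Z_in = Z1 || (Z2 + Z3) = 6.435 + j7.724 Ω = 10.05∠50.2° Ω.
Step 5 — Source phasor: V = 12∠-114.8° V = -5.033 - j10.89 V.
Step 6 — Ohm's law: I = V / Z_total = (-5.033 - j10.89) / (6.435 + j7.724) = -1.153 - j0.3089 A.
Step 7 — Convert to polar: |I| = 1.194 A, ∠I = -165.0°.

I = 1.194∠-165.0° A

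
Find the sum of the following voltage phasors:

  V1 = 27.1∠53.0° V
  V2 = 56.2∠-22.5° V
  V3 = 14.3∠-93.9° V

Step 1 — Convert each phasor to rectangular form:
  V1 = 27.1·(cos(53.0°) + j·sin(53.0°)) = 16.31 + j21.64 V
  V2 = 56.2·(cos(-22.5°) + j·sin(-22.5°)) = 51.92 - j21.51 V
  V3 = 14.3·(cos(-93.9°) + j·sin(-93.9°)) = -0.9726 - j14.27 V
Step 2 — Sum components: V_total = 67.26 - j14.13 V.
Step 3 — Convert to polar: |V_total| = 68.73 V, ∠V_total = -11.9°.

V_total = 68.73∠-11.9° V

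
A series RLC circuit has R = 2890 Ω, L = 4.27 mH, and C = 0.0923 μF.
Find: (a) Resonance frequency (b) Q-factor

Step 1 — Resonance condition Im(Z)=0 gives ω₀ = 1/√(LC).
Step 2 — ω₀ = 1/√(0.00427·9.23e-08) = 5.037e+04 rad/s.
Step 3 — f₀ = ω₀/(2π) = 8017 Hz.
Step 4 — Series Q: Q = ω₀L/R = 5.037e+04·0.00427/2890 = 0.07442.

(a) f₀ = 8017 Hz  (b) Q = 0.07442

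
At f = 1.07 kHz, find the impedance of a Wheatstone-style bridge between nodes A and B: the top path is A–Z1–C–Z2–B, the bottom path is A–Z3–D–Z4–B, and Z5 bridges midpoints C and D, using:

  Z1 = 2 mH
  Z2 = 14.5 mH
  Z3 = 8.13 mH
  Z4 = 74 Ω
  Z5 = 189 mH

Step 1 — Angular frequency: ω = 2π·f = 2π·1070 = 6723 rad/s.
Step 2 — Component impedances:
  Z1: Z = jωL = j·6723·0.002 = 0 + j13.45 Ω
  Z2: Z = jωL = j·6723·0.0145 = 0 + j97.48 Ω
  Z3: Z = jωL = j·6723·0.00813 = 0 + j54.66 Ω
  Z4: Z = R = 74 Ω
  Z5: Z = jωL = j·6723·0.189 = 0 + j1271 Ω
Step 3 — Bridge requires nodal analysis (the Z5 bridge couples midpoints C and D, so the two paths cannot be reduced to a simple series/parallel combination). Setting node B to ground and injecting 1 A at node A, the 3-node admittance system at A, C, D solves to V_A = Z_AB = 28.32 + j48.75 Ω = 56.38∠59.8° Ω.

Z = 28.32 + j48.75 Ω = 56.38∠59.8° Ω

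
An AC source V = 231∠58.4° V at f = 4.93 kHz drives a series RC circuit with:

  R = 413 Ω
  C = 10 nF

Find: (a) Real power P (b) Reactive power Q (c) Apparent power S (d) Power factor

Step 1 — Angular frequency: ω = 2π·f = 2π·4930 = 3.098e+04 rad/s.
Step 2 — Component impedances:
  R: Z = R = 413 Ω
  C: Z = 1/(jωC) = -j/(ω·C) = 0 - j3228 Ω
Step 3 — Series combination: Z_total = R + C = 413 - j3228 Ω = 3255∠-82.7° Ω.
Step 4 — Source phasor: V = 231∠58.4° V = 121 + j196.7 V.
Step 5 — Current: I = V / Z = -0.05524 + j0.04456 A = 0.07098∠141.1° A.
Step 6 — Complex power: S = V·I* = 2.081 - j16.26 VA.
Step 7 — Real power: P = Re(S) = 2.081 W.
Step 8 — Reactive power: Q = Im(S) = -16.26 VAR.
Step 9 — Apparent power: |S| = 16.4 VA.
Step 10 — Power factor: PF = P/|S| = 0.1269 (leading).

(a) P = 2.081 W  (b) Q = -16.26 VAR  (c) S = 16.4 VA  (d) PF = 0.1269 (leading)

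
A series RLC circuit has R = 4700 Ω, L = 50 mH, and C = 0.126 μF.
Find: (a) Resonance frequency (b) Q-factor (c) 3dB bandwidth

Step 1 — Resonance: ω₀ = 1/√(LC) = 1/√(0.05·1.26e-07) = 1.26e+04 rad/s.
Step 2 — f₀ = ω₀/(2π) = 2005 Hz.
Step 3 — Series Q: Q = ω₀L/R = 1.26e+04·0.05/4700 = 0.134.
Step 4 — Bandwidth: Δω = ω₀/Q = 9.4e+04 rad/s; BW = Δω/(2π) = 1.496e+04 Hz.

(a) f₀ = 2005 Hz  (b) Q = 0.134  (c) BW = 1.496e+04 Hz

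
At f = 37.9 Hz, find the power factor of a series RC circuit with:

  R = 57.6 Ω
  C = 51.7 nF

Step 1 — Angular frequency: ω = 2π·f = 2π·37.9 = 238.1 rad/s.
Step 2 — Component impedances:
  R: Z = R = 57.6 Ω
  C: Z = 1/(jωC) = -j/(ω·C) = 0 - j8.123e+04 Ω
Step 3 — Series combination: Z_total = R + C = 57.6 - j8.123e+04 Ω = 8.123e+04∠-90.0° Ω.
Step 4 — Power factor: PF = cos(φ) = Re(Z)/|Z| = 57.6/8.123e+04 = 0.0007091.
Step 5 — Type: Im(Z) = -8.123e+04 ⇒ leading (phase φ = -90.0°).

PF = 0.0007091 (leading, φ = -90.0°)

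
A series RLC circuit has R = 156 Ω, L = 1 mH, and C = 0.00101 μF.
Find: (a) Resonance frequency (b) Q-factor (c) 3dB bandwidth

Step 1 — Resonance: ω₀ = 1/√(LC) = 1/√(0.001·1.01e-09) = 9.95e+05 rad/s.
Step 2 — f₀ = ω₀/(2π) = 1.584e+05 Hz.
Step 3 — Series Q: Q = ω₀L/R = 9.95e+05·0.001/156 = 6.378.
Step 4 — Bandwidth: Δω = ω₀/Q = 1.56e+05 rad/s; BW = Δω/(2π) = 2.483e+04 Hz.

(a) f₀ = 1.584e+05 Hz  (b) Q = 6.378  (c) BW = 2.483e+04 Hz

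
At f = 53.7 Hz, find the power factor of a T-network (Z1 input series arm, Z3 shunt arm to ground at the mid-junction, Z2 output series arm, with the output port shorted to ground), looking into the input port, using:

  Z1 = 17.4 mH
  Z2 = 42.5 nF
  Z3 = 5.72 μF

Step 1 — Angular frequency: ω = 2π·f = 2π·53.7 = 337.4 rad/s.
Step 2 — Component impedances:
  Z1: Z = jωL = j·337.4·0.0174 = 0 + j5.871 Ω
  Z2: Z = 1/(jωC) = -j/(ω·C) = 0 - j6.974e+04 Ω
  Z3: Z = 1/(jωC) = -j/(ω·C) = 0 - j518.1 Ω
Step 3 — With the output port shorted to ground, the output series arm Z2 runs from the junction to ground; the shunt arm Z3 also runs from the junction to ground. They appear in parallel: Z3 || Z2 = 0 - j514.3 Ω.
Step 4 — Series with input arm Z1: Z_in = Z1 + (Z3 || Z2) = 0 - j508.5 Ω = 508.5∠-90.0° Ω.
Step 5 — Power factor: PF = cos(φ) = Re(Z)/|Z| = 0/508.5 = 0.
Step 6 — Type: Im(Z) = -508.5 ⇒ leading (phase φ = -90.0°).

PF = 0 (leading, φ = -90.0°)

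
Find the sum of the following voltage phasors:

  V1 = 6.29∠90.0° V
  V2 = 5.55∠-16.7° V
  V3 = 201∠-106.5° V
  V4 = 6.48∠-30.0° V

Step 1 — Convert each phasor to rectangular form:
  V1 = 6.29·(cos(90.0°) + j·sin(90.0°)) = 0 + j6.29 V
  V2 = 5.55·(cos(-16.7°) + j·sin(-16.7°)) = 5.316 - j1.595 V
  V3 = 201·(cos(-106.5°) + j·sin(-106.5°)) = -57.09 - j192.7 V
  V4 = 6.48·(cos(-30.0°) + j·sin(-30.0°)) = 5.612 - j3.24 V
Step 2 — Sum components: V_total = -46.16 - j191.3 V.
Step 3 — Convert to polar: |V_total| = 196.8 V, ∠V_total = -103.6°.

V_total = 196.8∠-103.6° V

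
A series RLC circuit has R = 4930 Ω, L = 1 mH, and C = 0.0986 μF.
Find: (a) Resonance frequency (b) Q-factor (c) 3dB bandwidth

Step 1 — Resonance: ω₀ = 1/√(LC) = 1/√(0.001·9.86e-08) = 1.007e+05 rad/s.
Step 2 — f₀ = ω₀/(2π) = 1.603e+04 Hz.
Step 3 — Series Q: Q = ω₀L/R = 1.007e+05·0.001/4930 = 0.02043.
Step 4 — Bandwidth: Δω = ω₀/Q = 4.93e+06 rad/s; BW = Δω/(2π) = 7.846e+05 Hz.

(a) f₀ = 1.603e+04 Hz  (b) Q = 0.02043  (c) BW = 7.846e+05 Hz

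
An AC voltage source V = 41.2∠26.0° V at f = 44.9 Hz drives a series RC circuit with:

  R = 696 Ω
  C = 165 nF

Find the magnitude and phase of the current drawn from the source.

Step 1 — Angular frequency: ω = 2π·f = 2π·44.9 = 282.1 rad/s.
Step 2 — Component impedances:
  R: Z = R = 696 Ω
  C: Z = 1/(jωC) = -j/(ω·C) = 0 - j2.148e+04 Ω
Step 3 — Series combination: Z_total = R + C = 696 - j2.148e+04 Ω = 2.149e+04∠-88.1° Ω.
Step 4 — Source phasor: V = 41.2∠26.0° V = 37.03 + j18.06 V.
Step 5 — Ohm's law: I = V / Z_total = (37.03 + j18.06) / (696 - j2.148e+04) = -0.000784 + j0.001749 A.
Step 6 — Convert to polar: |I| = 0.001917 A, ∠I = 114.1°.

I = 0.001917∠114.1° A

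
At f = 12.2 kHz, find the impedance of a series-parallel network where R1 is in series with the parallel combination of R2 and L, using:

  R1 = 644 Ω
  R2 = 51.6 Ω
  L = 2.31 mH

Step 1 — Angular frequency: ω = 2π·f = 2π·1.22e+04 = 7.665e+04 rad/s.
Step 2 — Component impedances:
  R1: Z = R = 644 Ω
  R2: Z = R = 51.6 Ω
  L: Z = jωL = j·7.665e+04·0.00231 = 0 + j177.1 Ω
Step 3 — Parallel branch: R2 || L = 1/(1/R2 + 1/L) = 47.56 + j13.86 Ω.
Step 4 — Series with R1: Z_total = R1 + (R2 || L) = 691.6 + j13.86 Ω = 691.7∠1.1° Ω.

Z = 691.6 + j13.86 Ω = 691.7∠1.1° Ω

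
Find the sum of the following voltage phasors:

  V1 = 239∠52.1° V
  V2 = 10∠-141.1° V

Step 1 — Convert each phasor to rectangular form:
  V1 = 239·(cos(52.1°) + j·sin(52.1°)) = 146.8 + j188.6 V
  V2 = 10·(cos(-141.1°) + j·sin(-141.1°)) = -7.782 - j6.28 V
Step 2 — Sum components: V_total = 139 + j182.3 V.
Step 3 — Convert to polar: |V_total| = 229.3 V, ∠V_total = 52.7°.

V_total = 229.3∠52.7° V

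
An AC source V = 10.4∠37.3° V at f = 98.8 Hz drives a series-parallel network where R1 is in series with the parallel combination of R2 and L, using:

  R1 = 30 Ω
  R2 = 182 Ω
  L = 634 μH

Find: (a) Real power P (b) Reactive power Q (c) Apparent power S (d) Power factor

Step 1 — Angular frequency: ω = 2π·f = 2π·98.8 = 620.8 rad/s.
Step 2 — Component impedances:
  R1: Z = R = 30 Ω
  R2: Z = R = 182 Ω
  L: Z = jωL = j·620.8·0.000634 = 0 + j0.3936 Ω
Step 3 — Parallel branch: R2 || L = 1/(1/R2 + 1/L) = 0.0008511 + j0.3936 Ω.
Step 4 — Series with R1: Z_total = R1 + (R2 || L) = 30 + j0.3936 Ω = 30∠0.8° Ω.
Step 5 — Source phasor: V = 10.4∠37.3° V = 8.273 + j6.302 V.
Step 6 — Current: I = V / Z = 0.2785 + j0.2064 A = 0.3466∠36.5° A.
Step 7 — Complex power: S = V·I* = 3.605 + j0.04729 VA.
Step 8 — Real power: P = Re(S) = 3.605 W.
Step 9 — Reactive power: Q = Im(S) = 0.04729 VAR.
Step 10 — Apparent power: |S| = 3.605 VA.
Step 11 — Power factor: PF = P/|S| = 0.9999 (lagging).

(a) P = 3.605 W  (b) Q = 0.04729 VAR  (c) S = 3.605 VA  (d) PF = 0.9999 (lagging)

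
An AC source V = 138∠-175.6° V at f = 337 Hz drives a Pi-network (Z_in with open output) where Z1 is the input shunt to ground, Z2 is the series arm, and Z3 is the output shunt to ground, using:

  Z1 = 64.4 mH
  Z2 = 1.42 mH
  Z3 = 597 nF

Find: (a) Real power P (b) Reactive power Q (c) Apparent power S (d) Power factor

Step 1 — Angular frequency: ω = 2π·f = 2π·337 = 2117 rad/s.
Step 2 — Component impedances:
  Z1: Z = jωL = j·2117·0.0644 = 0 + j136.4 Ω
  Z2: Z = jωL = j·2117·0.00142 = 0 + j3.007 Ω
  Z3: Z = 1/(jωC) = -j/(ω·C) = 0 - j791.1 Ω
Step 3 — With open output, the series arm Z2 and the output shunt Z3 appear in series to ground: Z2 + Z3 = 0 - j788.1 Ω.
Step 4 — Parallel with input shunt Z1: Z_in = Z1 || (Z2 + Z3) = 0 + j164.9 Ω = 164.9∠90.0° Ω.
Step 5 — Source phasor: V = 138∠-175.6° V = -137.6 - j10.59 V.
Step 6 — Current: I = V / Z = -0.06421 + j0.8344 A = 0.8369∠94.4° A.
Step 7 — Complex power: S = V·I* = 0 + j115.5 VA.
Step 8 — Real power: P = Re(S) = 0 W.
Step 9 — Reactive power: Q = Im(S) = 115.5 VAR.
Step 10 — Apparent power: |S| = 115.5 VA.
Step 11 — Power factor: PF = P/|S| = 0 (lagging).

(a) P = 0 W  (b) Q = 115.5 VAR  (c) S = 115.5 VA  (d) PF = 0 (lagging)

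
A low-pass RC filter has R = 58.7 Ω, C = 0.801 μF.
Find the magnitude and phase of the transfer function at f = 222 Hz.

Step 1 — Angular frequency: ω = 2π·222 = 1395 rad/s.
Step 2 — Transfer function: H(jω) = 1/(1 + jωRC).
Step 3 — Denominator: 1 + jωRC = 1 + j·1395·58.7·8.01e-07 = 1 + j0.06558.
Step 4 — H = 0.9957 - j0.0653.
Step 5 — Magnitude: |H| = 0.9979 (-0.0 dB); phase: φ = -3.8°.

|H| = 0.9979 (-0.0 dB), φ = -3.8°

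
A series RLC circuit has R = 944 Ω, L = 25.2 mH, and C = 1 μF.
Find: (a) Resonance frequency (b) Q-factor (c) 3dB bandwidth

Step 1 — Resonance: ω₀ = 1/√(LC) = 1/√(0.0252·1e-06) = 6299 rad/s.
Step 2 — f₀ = ω₀/(2π) = 1003 Hz.
Step 3 — Series Q: Q = ω₀L/R = 6299·0.0252/944 = 0.1682.
Step 4 — Bandwidth: Δω = ω₀/Q = 3.746e+04 rad/s; BW = Δω/(2π) = 5962 Hz.

(a) f₀ = 1003 Hz  (b) Q = 0.1682  (c) BW = 5962 Hz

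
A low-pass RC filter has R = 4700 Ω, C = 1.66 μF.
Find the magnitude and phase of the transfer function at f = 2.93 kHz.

Step 1 — Angular frequency: ω = 2π·2930 = 1.841e+04 rad/s.
Step 2 — Transfer function: H(jω) = 1/(1 + jωRC).
Step 3 — Denominator: 1 + jωRC = 1 + j·1.841e+04·4700·1.66e-06 = 1 + j143.6.
Step 4 — H = 4.847e-05 - j0.006962.
Step 5 — Magnitude: |H| = 0.006962 (-43.1 dB); phase: φ = -89.6°.

|H| = 0.006962 (-43.1 dB), φ = -89.6°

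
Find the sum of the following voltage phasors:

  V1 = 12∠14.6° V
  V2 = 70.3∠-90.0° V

Step 1 — Convert each phasor to rectangular form:
  V1 = 12·(cos(14.6°) + j·sin(14.6°)) = 11.61 + j3.025 V
  V2 = 70.3·(cos(-90.0°) + j·sin(-90.0°)) = 0 - j70.3 V
Step 2 — Sum components: V_total = 11.61 - j67.28 V.
Step 3 — Convert to polar: |V_total| = 68.27 V, ∠V_total = -80.2°.

V_total = 68.27∠-80.2° V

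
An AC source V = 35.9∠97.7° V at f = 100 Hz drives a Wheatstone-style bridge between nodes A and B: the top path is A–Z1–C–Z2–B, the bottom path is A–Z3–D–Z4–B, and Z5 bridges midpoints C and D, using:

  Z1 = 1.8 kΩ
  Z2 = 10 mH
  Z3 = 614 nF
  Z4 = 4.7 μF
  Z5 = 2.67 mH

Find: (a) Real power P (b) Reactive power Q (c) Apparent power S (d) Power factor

Step 1 — Angular frequency: ω = 2π·f = 2π·100 = 628.3 rad/s.
Step 2 — Component impedances:
  Z1: Z = R = 1800 Ω
  Z2: Z = jωL = j·628.3·0.01 = 0 + j6.283 Ω
  Z3: Z = 1/(jωC) = -j/(ω·C) = 0 - j2592 Ω
  Z4: Z = 1/(jωC) = -j/(ω·C) = 0 - j338.6 Ω
  Z5: Z = jωL = j·628.3·0.00267 = 0 + j1.678 Ω
Step 3 — Bridge requires nodal analysis (the Z5 bridge couples midpoints C and D, so the two paths cannot be reduced to a simple series/parallel combination). Setting node B to ground and injecting 1 A at node A, the 3-node admittance system at A, C, D solves to V_A = Z_AB = 1214 - j837.1 Ω = 1474∠-34.6° Ω.
Step 4 — Source phasor: V = 35.9∠97.7° V = -4.81 + j35.58 V.
Step 5 — Current: I = V / Z = -0.01638 + j0.01801 A = 0.02435∠132.3° A.
Step 6 — Complex power: S = V·I* = 0.7196 - j0.4962 VA.
Step 7 — Real power: P = Re(S) = 0.7196 W.
Step 8 — Reactive power: Q = Im(S) = -0.4962 VAR.
Step 9 — Apparent power: |S| = 0.8741 VA.
Step 10 — Power factor: PF = P/|S| = 0.8232 (leading).

(a) P = 0.7196 W  (b) Q = -0.4962 VAR  (c) S = 0.8741 VA  (d) PF = 0.8232 (leading)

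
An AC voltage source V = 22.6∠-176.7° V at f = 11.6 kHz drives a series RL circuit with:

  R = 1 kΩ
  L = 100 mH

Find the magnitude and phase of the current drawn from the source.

Step 1 — Angular frequency: ω = 2π·f = 2π·1.16e+04 = 7.288e+04 rad/s.
Step 2 — Component impedances:
  R: Z = R = 1000 Ω
  L: Z = jωL = j·7.288e+04·0.1 = 0 + j7288 Ω
Step 3 — Series combination: Z_total = R + L = 1000 + j7288 Ω = 7357∠82.2° Ω.
Step 4 — Source phasor: V = 22.6∠-176.7° V = -22.56 - j1.301 V.
Step 5 — Ohm's law: I = V / Z_total = (-22.56 - j1.301) / (1000 + j7288) = -0.0005921 + j0.003014 A.
Step 6 — Convert to polar: |I| = 0.003072 A, ∠I = 101.1°.

I = 0.003072∠101.1° A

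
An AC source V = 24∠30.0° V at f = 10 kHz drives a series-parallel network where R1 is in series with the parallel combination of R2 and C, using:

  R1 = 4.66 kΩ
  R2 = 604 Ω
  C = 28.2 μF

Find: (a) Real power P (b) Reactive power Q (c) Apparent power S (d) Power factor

Step 1 — Angular frequency: ω = 2π·f = 2π·1e+04 = 6.283e+04 rad/s.
Step 2 — Component impedances:
  R1: Z = R = 4660 Ω
  R2: Z = R = 604 Ω
  C: Z = 1/(jωC) = -j/(ω·C) = 0 - j0.5644 Ω
Step 3 — Parallel branch: R2 || C = 1/(1/R2 + 1/C) = 0.0005274 - j0.5644 Ω.
Step 4 — Series with R1: Z_total = R1 + (R2 || C) = 4660 - j0.5644 Ω = 4660∠-0.0° Ω.
Step 5 — Source phasor: V = 24∠30.0° V = 20.78 + j12 V.
Step 6 — Current: I = V / Z = 0.00446 + j0.002576 A = 0.00515∠30.0° A.
Step 7 — Complex power: S = V·I* = 0.1236 - j1.497e-05 VA.
Step 8 — Real power: P = Re(S) = 0.1236 W.
Step 9 — Reactive power: Q = Im(S) = -1.497e-05 VAR.
Step 10 — Apparent power: |S| = 0.1236 VA.
Step 11 — Power factor: PF = P/|S| = 1 (leading).

(a) P = 0.1236 W  (b) Q = -1.497e-05 VAR  (c) S = 0.1236 VA  (d) PF = 1 (leading)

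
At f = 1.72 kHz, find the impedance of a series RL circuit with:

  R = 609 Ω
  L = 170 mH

Step 1 — Angular frequency: ω = 2π·f = 2π·1720 = 1.081e+04 rad/s.
Step 2 — Component impedances:
  R: Z = R = 609 Ω
  L: Z = jωL = j·1.081e+04·0.17 = 0 + j1837 Ω
Step 3 — Series combination: Z_total = R + L = 609 + j1837 Ω = 1936∠71.7° Ω.

Z = 609 + j1837 Ω = 1936∠71.7° Ω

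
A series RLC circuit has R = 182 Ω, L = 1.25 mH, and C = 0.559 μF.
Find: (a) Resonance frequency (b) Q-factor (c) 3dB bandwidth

Step 1 — Resonance condition Im(Z)=0 gives ω₀ = 1/√(LC).
Step 2 — ω₀ = 1/√(0.00125·5.59e-07) = 3.783e+04 rad/s.
Step 3 — f₀ = ω₀/(2π) = 6021 Hz.
Step 4 — Series Q: Q = ω₀L/R = 3.783e+04·0.00125/182 = 0.2598.
Step 5 — 3dB bandwidth: Δω = ω₀/Q = 1.456e+05 rad/s; BW = Δω/(2π) = 2.317e+04 Hz.

(a) f₀ = 6021 Hz  (b) Q = 0.2598  (c) BW = 2.317e+04 Hz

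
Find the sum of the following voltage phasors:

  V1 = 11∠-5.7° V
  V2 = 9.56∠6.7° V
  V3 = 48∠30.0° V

Step 1 — Convert each phasor to rectangular form:
  V1 = 11·(cos(-5.7°) + j·sin(-5.7°)) = 10.95 - j1.093 V
  V2 = 9.56·(cos(6.7°) + j·sin(6.7°)) = 9.495 + j1.115 V
  V3 = 48·(cos(30.0°) + j·sin(30.0°)) = 41.57 + j24 V
Step 2 — Sum components: V_total = 62.01 + j24.02 V.
Step 3 — Convert to polar: |V_total| = 66.5 V, ∠V_total = 21.2°.

V_total = 66.5∠21.2° V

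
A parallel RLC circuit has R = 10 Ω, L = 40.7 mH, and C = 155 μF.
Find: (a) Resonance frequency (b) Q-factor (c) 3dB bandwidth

Step 1 — Resonance: ω₀ = 1/√(LC) = 1/√(0.0407·0.000155) = 398.1 rad/s.
Step 2 — f₀ = ω₀/(2π) = 63.37 Hz.
Step 3 — Parallel Q: Q = R/(ω₀L) = 10/(398.1·0.0407) = 0.6171.
Step 4 — Bandwidth: Δω = ω₀/Q = 645.2 rad/s; BW = Δω/(2π) = 102.7 Hz.

(a) f₀ = 63.37 Hz  (b) Q = 0.6171  (c) BW = 102.7 Hz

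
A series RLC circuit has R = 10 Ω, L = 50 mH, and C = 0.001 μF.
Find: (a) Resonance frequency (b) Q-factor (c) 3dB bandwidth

Step 1 — Resonance: ω₀ = 1/√(LC) = 1/√(0.05·1e-09) = 1.414e+05 rad/s.
Step 2 — f₀ = ω₀/(2π) = 2.251e+04 Hz.
Step 3 — Series Q: Q = ω₀L/R = 1.414e+05·0.05/10 = 707.1.
Step 4 — Bandwidth: Δω = ω₀/Q = 200 rad/s; BW = Δω/(2π) = 31.83 Hz.

(a) f₀ = 2.251e+04 Hz  (b) Q = 707.1  (c) BW = 31.83 Hz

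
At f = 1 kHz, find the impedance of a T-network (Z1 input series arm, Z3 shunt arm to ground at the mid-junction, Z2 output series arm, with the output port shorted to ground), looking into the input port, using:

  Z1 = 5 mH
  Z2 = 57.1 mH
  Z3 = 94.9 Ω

Step 1 — Angular frequency: ω = 2π·f = 2π·1000 = 6283 rad/s.
Step 2 — Component impedances:
  Z1: Z = jωL = j·6283·0.005 = 0 + j31.42 Ω
  Z2: Z = jωL = j·6283·0.0571 = 0 + j358.8 Ω
  Z3: Z = R = 94.9 Ω
Step 3 — With the output port shorted to ground, the output series arm Z2 runs from the junction to ground; the shunt arm Z3 also runs from the junction to ground. They appear in parallel: Z3 || Z2 = 88.69 + j23.46 Ω.
Step 4 — Series with input arm Z1: Z_in = Z1 + (Z3 || Z2) = 88.69 + j54.88 Ω = 104.3∠31.7° Ω.

Z = 88.69 + j54.88 Ω = 104.3∠31.7° Ω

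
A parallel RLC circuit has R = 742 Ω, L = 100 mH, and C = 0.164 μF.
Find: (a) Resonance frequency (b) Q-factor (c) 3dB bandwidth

Step 1 — Resonance: ω₀ = 1/√(LC) = 1/√(0.1·1.64e-07) = 7809 rad/s.
Step 2 — f₀ = ω₀/(2π) = 1243 Hz.
Step 3 — Parallel Q: Q = R/(ω₀L) = 742/(7809·0.1) = 0.9502.
Step 4 — Bandwidth: Δω = ω₀/Q = 8218 rad/s; BW = Δω/(2π) = 1308 Hz.

(a) f₀ = 1243 Hz  (b) Q = 0.9502  (c) BW = 1308 Hz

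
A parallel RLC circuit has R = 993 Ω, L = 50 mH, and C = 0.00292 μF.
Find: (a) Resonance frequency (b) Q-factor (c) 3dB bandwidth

Step 1 — Resonance: ω₀ = 1/√(LC) = 1/√(0.05·2.92e-09) = 8.276e+04 rad/s.
Step 2 — f₀ = ω₀/(2π) = 1.317e+04 Hz.
Step 3 — Parallel Q: Q = R/(ω₀L) = 993/(8.276e+04·0.05) = 0.24.
Step 4 — Bandwidth: Δω = ω₀/Q = 3.449e+05 rad/s; BW = Δω/(2π) = 5.489e+04 Hz.

(a) f₀ = 1.317e+04 Hz  (b) Q = 0.24  (c) BW = 5.489e+04 Hz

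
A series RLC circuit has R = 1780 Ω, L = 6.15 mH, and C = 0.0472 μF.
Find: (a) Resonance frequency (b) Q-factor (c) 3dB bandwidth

Step 1 — Resonance: ω₀ = 1/√(LC) = 1/√(0.00615·4.72e-08) = 5.869e+04 rad/s.
Step 2 — f₀ = ω₀/(2π) = 9341 Hz.
Step 3 — Series Q: Q = ω₀L/R = 5.869e+04·0.00615/1780 = 0.2028.
Step 4 — Bandwidth: Δω = ω₀/Q = 2.894e+05 rad/s; BW = Δω/(2π) = 4.606e+04 Hz.

(a) f₀ = 9341 Hz  (b) Q = 0.2028  (c) BW = 4.606e+04 Hz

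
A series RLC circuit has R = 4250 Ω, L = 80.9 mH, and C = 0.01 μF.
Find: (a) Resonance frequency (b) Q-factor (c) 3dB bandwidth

Step 1 — Resonance: ω₀ = 1/√(LC) = 1/√(0.0809·1e-08) = 3.516e+04 rad/s.
Step 2 — f₀ = ω₀/(2π) = 5596 Hz.
Step 3 — Series Q: Q = ω₀L/R = 3.516e+04·0.0809/4250 = 0.6692.
Step 4 — Bandwidth: Δω = ω₀/Q = 5.253e+04 rad/s; BW = Δω/(2π) = 8361 Hz.

(a) f₀ = 5596 Hz  (b) Q = 0.6692  (c) BW = 8361 Hz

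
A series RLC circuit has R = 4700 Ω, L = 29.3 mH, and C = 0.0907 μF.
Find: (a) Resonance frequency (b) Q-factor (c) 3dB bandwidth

Step 1 — Resonance: ω₀ = 1/√(LC) = 1/√(0.0293·9.07e-08) = 1.94e+04 rad/s.
Step 2 — f₀ = ω₀/(2π) = 3087 Hz.
Step 3 — Series Q: Q = ω₀L/R = 1.94e+04·0.0293/4700 = 0.1209.
Step 4 — Bandwidth: Δω = ω₀/Q = 1.604e+05 rad/s; BW = Δω/(2π) = 2.553e+04 Hz.

(a) f₀ = 3087 Hz  (b) Q = 0.1209  (c) BW = 2.553e+04 Hz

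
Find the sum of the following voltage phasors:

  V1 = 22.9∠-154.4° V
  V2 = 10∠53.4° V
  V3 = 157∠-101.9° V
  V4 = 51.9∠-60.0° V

Step 1 — Convert each phasor to rectangular form:
  V1 = 22.9·(cos(-154.4°) + j·sin(-154.4°)) = -20.65 - j9.895 V
  V2 = 10·(cos(53.4°) + j·sin(53.4°)) = 5.962 + j8.028 V
  V3 = 157·(cos(-101.9°) + j·sin(-101.9°)) = -32.37 - j153.6 V
  V4 = 51.9·(cos(-60.0°) + j·sin(-60.0°)) = 25.95 - j44.95 V
Step 2 — Sum components: V_total = -21.11 - j200.4 V.
Step 3 — Convert to polar: |V_total| = 201.5 V, ∠V_total = -96.0°.

V_total = 201.5∠-96.0° V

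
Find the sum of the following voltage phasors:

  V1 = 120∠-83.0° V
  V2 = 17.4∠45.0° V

Step 1 — Convert each phasor to rectangular form:
  V1 = 120·(cos(-83.0°) + j·sin(-83.0°)) = 14.62 - j119.1 V
  V2 = 17.4·(cos(45.0°) + j·sin(45.0°)) = 12.3 + j12.3 V
Step 2 — Sum components: V_total = 26.93 - j106.8 V.
Step 3 — Convert to polar: |V_total| = 110.1 V, ∠V_total = -75.8°.

V_total = 110.1∠-75.8° V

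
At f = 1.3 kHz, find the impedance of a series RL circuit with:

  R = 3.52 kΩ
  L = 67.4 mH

Step 1 — Angular frequency: ω = 2π·f = 2π·1300 = 8168 rad/s.
Step 2 — Component impedances:
  R: Z = R = 3520 Ω
  L: Z = jωL = j·8168·0.0674 = 0 + j550.5 Ω
Step 3 — Series combination: Z_total = R + L = 3520 + j550.5 Ω = 3563∠8.9° Ω.

Z = 3520 + j550.5 Ω = 3563∠8.9° Ω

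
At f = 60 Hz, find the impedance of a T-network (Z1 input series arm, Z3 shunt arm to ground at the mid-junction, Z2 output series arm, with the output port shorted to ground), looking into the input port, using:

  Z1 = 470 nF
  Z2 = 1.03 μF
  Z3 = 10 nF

Step 1 — Angular frequency: ω = 2π·f = 2π·60 = 377 rad/s.
Step 2 — Component impedances:
  Z1: Z = 1/(jωC) = -j/(ω·C) = 0 - j5644 Ω
  Z2: Z = 1/(jωC) = -j/(ω·C) = 0 - j2575 Ω
  Z3: Z = 1/(jωC) = -j/(ω·C) = 0 - j2.653e+05 Ω
Step 3 — With the output port shorted to ground, the output series arm Z2 runs from the junction to ground; the shunt arm Z3 also runs from the junction to ground. They appear in parallel: Z3 || Z2 = 0 - j2551 Ω.
Step 4 — Series with input arm Z1: Z_in = Z1 + (Z3 || Z2) = 0 - j8194 Ω = 8194∠-90.0° Ω.

Z = 0 - j8194 Ω = 8194∠-90.0° Ω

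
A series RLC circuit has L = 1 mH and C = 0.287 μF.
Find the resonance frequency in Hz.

Step 1 — Resonance condition Im(Z)=0 gives ω₀ = 1/√(LC).
Step 2 — ω₀ = 1/√(0.001·2.87e-07) = 5.903e+04 rad/s.
Step 3 — f₀ = ω₀/(2π) = 9395 Hz.

f₀ = 9395 Hz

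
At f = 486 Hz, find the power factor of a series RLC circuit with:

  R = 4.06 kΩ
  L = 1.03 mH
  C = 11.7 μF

Step 1 — Angular frequency: ω = 2π·f = 2π·486 = 3054 rad/s.
Step 2 — Component impedances:
  R: Z = R = 4060 Ω
  L: Z = jωL = j·3054·0.00103 = 0 + j3.145 Ω
  C: Z = 1/(jωC) = -j/(ω·C) = 0 - j27.99 Ω
Step 3 — Series combination: Z_total = R + L + C = 4060 - j24.84 Ω = 4060∠-0.4° Ω.
Step 4 — Power factor: PF = cos(φ) = Re(Z)/|Z| = 4060/4060 = 1.
Step 5 — Type: Im(Z) = -24.84 ⇒ leading (phase φ = -0.4°).

PF = 1 (leading, φ = -0.4°)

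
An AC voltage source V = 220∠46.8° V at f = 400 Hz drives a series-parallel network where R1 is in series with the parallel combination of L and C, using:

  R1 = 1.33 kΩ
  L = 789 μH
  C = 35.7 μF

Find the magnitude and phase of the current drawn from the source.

Step 1 — Angular frequency: ω = 2π·f = 2π·400 = 2513 rad/s.
Step 2 — Component impedances:
  R1: Z = R = 1330 Ω
  L: Z = jωL = j·2513·0.000789 = 0 + j1.983 Ω
  C: Z = 1/(jωC) = -j/(ω·C) = 0 - j11.15 Ω
Step 3 — Parallel branch: L || C = 1/(1/L + 1/C) = 0 + j2.412 Ω.
Step 4 — Series with R1: Z_total = R1 + (L || C) = 1330 + j2.412 Ω = 1330∠0.1° Ω.
Step 5 — Source phasor: V = 220∠46.8° V = 150.6 + j160.4 V.
Step 6 — Ohm's law: I = V / Z_total = (150.6 + j160.4) / (1330 + j2.412) = 0.1135 + j0.1204 A.
Step 7 — Convert to polar: |I| = 0.1654 A, ∠I = 46.7°.

I = 0.1654∠46.7° A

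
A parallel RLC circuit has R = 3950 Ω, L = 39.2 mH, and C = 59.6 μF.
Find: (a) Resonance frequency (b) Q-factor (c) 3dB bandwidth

Step 1 — Resonance: ω₀ = 1/√(LC) = 1/√(0.0392·5.96e-05) = 654.2 rad/s.
Step 2 — f₀ = ω₀/(2π) = 104.1 Hz.
Step 3 — Parallel Q: Q = R/(ω₀L) = 3950/(654.2·0.0392) = 154.
Step 4 — Bandwidth: Δω = ω₀/Q = 4.248 rad/s; BW = Δω/(2π) = 0.676 Hz.

(a) f₀ = 104.1 Hz  (b) Q = 154  (c) BW = 0.676 Hz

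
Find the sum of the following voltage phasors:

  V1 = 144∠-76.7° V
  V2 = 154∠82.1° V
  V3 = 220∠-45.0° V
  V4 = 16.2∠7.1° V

Step 1 — Convert each phasor to rectangular form:
  V1 = 144·(cos(-76.7°) + j·sin(-76.7°)) = 33.13 - j140.1 V
  V2 = 154·(cos(82.1°) + j·sin(82.1°)) = 21.17 + j152.5 V
  V3 = 220·(cos(-45.0°) + j·sin(-45.0°)) = 155.6 - j155.6 V
  V4 = 16.2·(cos(7.1°) + j·sin(7.1°)) = 16.08 + j2.002 V
Step 2 — Sum components: V_total = 225.9 - j141.2 V.
Step 3 — Convert to polar: |V_total| = 266.4 V, ∠V_total = -32.0°.

V_total = 266.4∠-32.0° V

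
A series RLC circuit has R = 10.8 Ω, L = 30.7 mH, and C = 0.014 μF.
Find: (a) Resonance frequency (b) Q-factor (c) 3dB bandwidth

Step 1 — Resonance condition Im(Z)=0 gives ω₀ = 1/√(LC).
Step 2 — ω₀ = 1/√(0.0307·1.4e-08) = 4.824e+04 rad/s.
Step 3 — f₀ = ω₀/(2π) = 7677 Hz.
Step 4 — Series Q: Q = ω₀L/R = 4.824e+04·0.0307/10.8 = 137.1.
Step 5 — 3dB bandwidth: Δω = ω₀/Q = 351.8 rad/s; BW = Δω/(2π) = 55.99 Hz.

(a) f₀ = 7677 Hz  (b) Q = 137.1  (c) BW = 55.99 Hz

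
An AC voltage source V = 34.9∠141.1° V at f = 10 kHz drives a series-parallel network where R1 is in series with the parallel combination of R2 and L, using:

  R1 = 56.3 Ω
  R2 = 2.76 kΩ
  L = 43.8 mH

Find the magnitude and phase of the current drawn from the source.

Step 1 — Angular frequency: ω = 2π·f = 2π·1e+04 = 6.283e+04 rad/s.
Step 2 — Component impedances:
  R1: Z = R = 56.3 Ω
  R2: Z = R = 2760 Ω
  L: Z = jωL = j·6.283e+04·0.0438 = 0 + j2752 Ω
Step 3 — Parallel branch: R2 || L = 1/(1/R2 + 1/L) = 1376 + j1380 Ω.
Step 4 — Series with R1: Z_total = R1 + (R2 || L) = 1432 + j1380 Ω = 1989∠43.9° Ω.
Step 5 — Source phasor: V = 34.9∠141.1° V = -27.16 + j21.92 V.
Step 6 — Ohm's law: I = V / Z_total = (-27.16 + j21.92) / (1432 + j1380) = -0.002189 + j0.01741 A.
Step 7 — Convert to polar: |I| = 0.01755 A, ∠I = 97.2°.

I = 0.01755∠97.2° A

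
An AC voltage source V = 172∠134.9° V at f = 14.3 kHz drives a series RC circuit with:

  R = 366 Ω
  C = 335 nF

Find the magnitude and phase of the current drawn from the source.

Step 1 — Angular frequency: ω = 2π·f = 2π·1.43e+04 = 8.985e+04 rad/s.
Step 2 — Component impedances:
  R: Z = R = 366 Ω
  C: Z = 1/(jωC) = -j/(ω·C) = 0 - j33.22 Ω
Step 3 — Series combination: Z_total = R + C = 366 - j33.22 Ω = 367.5∠-5.2° Ω.
Step 4 — Source phasor: V = 172∠134.9° V = -121.4 + j121.8 V.
Step 5 — Ohm's law: I = V / Z_total = (-121.4 + j121.8) / (366 - j33.22) = -0.359 + j0.3003 A.
Step 6 — Convert to polar: |I| = 0.468 A, ∠I = 140.1°.

I = 0.468∠140.1° A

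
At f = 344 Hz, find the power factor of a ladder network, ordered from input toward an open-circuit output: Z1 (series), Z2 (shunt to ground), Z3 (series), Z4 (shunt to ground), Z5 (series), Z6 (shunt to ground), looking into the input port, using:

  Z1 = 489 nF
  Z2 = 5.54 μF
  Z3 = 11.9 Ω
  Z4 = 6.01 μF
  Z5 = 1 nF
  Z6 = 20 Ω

Step 1 — Angular frequency: ω = 2π·f = 2π·344 = 2161 rad/s.
Step 2 — Component impedances:
  Z1: Z = 1/(jωC) = -j/(ω·C) = 0 - j946.1 Ω
  Z2: Z = 1/(jωC) = -j/(ω·C) = 0 - j83.51 Ω
  Z3: Z = R = 11.9 Ω
  Z4: Z = 1/(jωC) = -j/(ω·C) = 0 - j76.98 Ω
  Z5: Z = 1/(jωC) = -j/(ω·C) = 0 - j4.627e+05 Ω
  Z6: Z = R = 20 Ω
Step 3 — Ladder network (open output): work backward from the far end, alternating series and parallel combinations. Z_in = 3.205 - j986.4 Ω = 986.4∠-89.8° Ω.
Step 4 — Power factor: PF = cos(φ) = Re(Z)/|Z| = 3.205/986.4 = 0.003249.
Step 5 — Type: Im(Z) = -986.4 ⇒ leading (phase φ = -89.8°).

PF = 0.003249 (leading, φ = -89.8°)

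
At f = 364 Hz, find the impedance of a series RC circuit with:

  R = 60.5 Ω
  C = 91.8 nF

Step 1 — Angular frequency: ω = 2π·f = 2π·364 = 2287 rad/s.
Step 2 — Component impedances:
  R: Z = R = 60.5 Ω
  C: Z = 1/(jωC) = -j/(ω·C) = 0 - j4763 Ω
Step 3 — Series combination: Z_total = R + C = 60.5 - j4763 Ω = 4763∠-89.3° Ω.

Z = 60.5 - j4763 Ω = 4763∠-89.3° Ω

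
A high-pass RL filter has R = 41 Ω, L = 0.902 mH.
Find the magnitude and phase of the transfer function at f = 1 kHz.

Step 1 — Angular frequency: ω = 2π·1000 = 6283 rad/s.
Step 2 — Transfer function: H(jω) = jωL/(R + jωL).
Step 3 — Numerator jωL = j·5.667; denominator R + jωL = 41 + j5.667.
Step 4 — H = 0.01875 + j0.1356.
Step 5 — Magnitude: |H| = 0.1369 (-17.3 dB); phase: φ = 82.1°.

|H| = 0.1369 (-17.3 dB), φ = 82.1°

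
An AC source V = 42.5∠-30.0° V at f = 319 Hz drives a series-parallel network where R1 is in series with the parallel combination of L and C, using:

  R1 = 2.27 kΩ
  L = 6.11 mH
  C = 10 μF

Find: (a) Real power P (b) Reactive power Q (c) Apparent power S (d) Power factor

Step 1 — Angular frequency: ω = 2π·f = 2π·319 = 2004 rad/s.
Step 2 — Component impedances:
  R1: Z = R = 2270 Ω
  L: Z = jωL = j·2004·0.00611 = 0 + j12.25 Ω
  C: Z = 1/(jωC) = -j/(ω·C) = 0 - j49.89 Ω
Step 3 — Parallel branch: L || C = 1/(1/L + 1/C) = 0 + j16.23 Ω.
Step 4 — Series with R1: Z_total = R1 + (L || C) = 2270 + j16.23 Ω = 2270∠0.4° Ω.
Step 5 — Source phasor: V = 42.5∠-30.0° V = 36.81 - j21.25 V.
Step 6 — Current: I = V / Z = 0.01615 - j0.009477 A = 0.01872∠-30.4° A.
Step 7 — Complex power: S = V·I* = 0.7957 + j0.005689 VA.
Step 8 — Real power: P = Re(S) = 0.7957 W.
Step 9 — Reactive power: Q = Im(S) = 0.005689 VAR.
Step 10 — Apparent power: |S| = 0.7957 VA.
Step 11 — Power factor: PF = P/|S| = 1 (lagging).

(a) P = 0.7957 W  (b) Q = 0.005689 VAR  (c) S = 0.7957 VA  (d) PF = 1 (lagging)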